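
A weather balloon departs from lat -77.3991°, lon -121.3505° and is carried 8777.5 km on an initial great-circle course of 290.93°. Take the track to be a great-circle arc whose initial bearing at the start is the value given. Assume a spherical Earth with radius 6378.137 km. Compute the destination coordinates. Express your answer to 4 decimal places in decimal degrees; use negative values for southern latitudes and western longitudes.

latitude -6.4459°, longitude 171.3972°

The arc subtends δ = 8777.5/6378.137 = 1.376186 rad at the centre.
Converting: φ₁ = -1.350869 rad, θ = 5.077686 rad.
Applying the spherical law of cosines for sides, sin φ₂ = sin φ₁ cos δ + cos φ₁ sin δ cos θ = -0.112266, so φ₂ = -6.4459°.
Δλ = atan2( sin θ sin δ cos φ₁ , cos δ − sin φ₁ sin φ₂ ) = atan2(-0.199917, 0.083823) = -1.173773 rad = -67.2523°.
λ₂ = -121.3505° + -67.2523° = -188.6028°, normalized to (−180°, 180°] → 171.3972°.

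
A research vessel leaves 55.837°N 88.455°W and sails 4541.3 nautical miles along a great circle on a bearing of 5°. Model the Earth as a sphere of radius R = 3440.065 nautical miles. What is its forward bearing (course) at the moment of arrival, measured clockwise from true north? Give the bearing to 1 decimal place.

The arc subtends δ = 4541.3/3440.065 = 1.320120 rad at the centre.
With φ₁ = 55.837° = 0.974539 rad and θ = 5° = 0.087266 rad:
sin φ₂ = sin φ₁ cos δ + cos φ₁ sin δ cos θ = (0.827443)(0.248059) + (0.561549)(0.968745)(0.996195) = 0.747182
φ₂ = asin(0.747182) = 0.843813 rad = 48.347°.
Then Δλ = atan2(0.047413, -0.370192) = 3.014211 rad, from sin θ sin δ cos φ₁ over cos δ − sin φ₁ sin φ₂.
Hence λ₂ = -88.455° + 172.702° = 84.247°.
The forward bearing on arrival equals the back-azimuth from the destination plus 180°.
Back-azimuth from P₂ (48.3°, 84.2°) to P₁ (55.8°, -88.5°), with Δλ' = λ₁ − λ₂ = -172.7°: atan2( sin Δλ' cos φ₁ , cos φ₂ sin φ₁ − sin φ₂ cos φ₁ cos Δλ' ) = 355.8°.
Final bearing = (355.8° + 180°) mod 360° = 175.8°.

final bearing 175.8°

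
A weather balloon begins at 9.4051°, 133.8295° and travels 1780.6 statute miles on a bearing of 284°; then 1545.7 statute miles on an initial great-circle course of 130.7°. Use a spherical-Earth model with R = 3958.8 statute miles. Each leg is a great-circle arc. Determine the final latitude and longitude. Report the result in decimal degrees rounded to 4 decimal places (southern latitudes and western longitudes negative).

Apply the spherical direct solution leg by leg, carrying full precision between legs.
Leg 1: from (9.4051°, 133.8295°), δ = 1780.6/3958.8 = 0.449783 rad, θ = 284° → φ = 14.5324°, λ = 107.9934°.
Leg 2: from (14.5324°, 107.9934°), δ = 1545.7/3958.8 = 0.390447 rad, θ = 130.7° → φ = -0.4702°, λ = 124.7650°.

latitude -0.4702°, longitude 124.7650°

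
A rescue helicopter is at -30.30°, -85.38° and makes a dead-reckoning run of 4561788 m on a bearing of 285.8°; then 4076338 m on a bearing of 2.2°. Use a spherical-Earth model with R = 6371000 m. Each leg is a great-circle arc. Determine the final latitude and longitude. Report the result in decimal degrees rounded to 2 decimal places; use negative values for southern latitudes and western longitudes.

latitude 23.55°, longitude -124.37°

Apply the spherical direct solution leg by leg, carrying full precision between legs.
Leg 1: from (-30.30°, -85.38°), δ = 4561788/6371000 = 0.716024 rad, θ = 285.8° → φ = -13.08°, λ = -125.80°.
Leg 2: from (-13.08°, -125.80°), δ = 4076338/6371000 = 0.639827 rad, θ = 2.2° → φ = 23.55°, λ = -124.37°.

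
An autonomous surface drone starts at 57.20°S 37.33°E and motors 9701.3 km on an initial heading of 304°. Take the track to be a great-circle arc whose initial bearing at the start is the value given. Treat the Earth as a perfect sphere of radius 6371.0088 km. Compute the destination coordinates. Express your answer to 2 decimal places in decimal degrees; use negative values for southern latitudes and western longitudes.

latitude 15.20°, longitude -21.77°

Angular distance δ = d/R = 9701.3 / 6371.0088 = 1.522726 rad.
Converting: φ₁ = -0.998328 rad, θ = 5.305801 rad.
Applying the spherical law of cosines for sides, sin φ₂ = sin φ₁ cos δ + cos φ₁ sin δ cos θ = 0.262179, so φ₂ = 15.20°.
For the longitude increment, Δλ = atan2( sin θ sin δ cos φ₁, cos δ − sin φ₁ sin φ₂ ) = atan2(-0.448578, 0.268431) = -59.10°.
λ₂ = λ₁ + Δλ = -21.77°.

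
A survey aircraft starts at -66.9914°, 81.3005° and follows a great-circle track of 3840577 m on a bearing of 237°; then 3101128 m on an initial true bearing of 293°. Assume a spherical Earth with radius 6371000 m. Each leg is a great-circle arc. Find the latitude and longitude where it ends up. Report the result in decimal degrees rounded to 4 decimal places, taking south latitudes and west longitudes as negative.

Apply the spherical direct solution leg by leg, carrying full precision between legs.
Leg 1: from (-66.9914°, 81.3005°), δ = 3840577/6371000 = 0.602822 rad, θ = 237° → φ = -61.5106°, λ = -4.1607°.
Leg 2: from (-61.5106°, -4.1607°), δ = 3101128/6371000 = 0.486757 rad, θ = 293° → φ = -43.6020°, λ = -40.6447°.

latitude -43.6020°, longitude -40.6447°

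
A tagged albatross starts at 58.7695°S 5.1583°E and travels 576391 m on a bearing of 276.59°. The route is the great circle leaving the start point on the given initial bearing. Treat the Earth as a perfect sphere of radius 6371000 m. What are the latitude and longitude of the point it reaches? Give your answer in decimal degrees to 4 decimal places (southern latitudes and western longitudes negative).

latitude -57.8024°, longitude -4.5387°

The arc subtends δ = 576391/6371000 = 0.090471 rad at the centre.
Converting: φ₁ = -1.025721 rad, θ = 4.827406 rad.
Applying the spherical law of cosines for sides, sin φ₂ = sin φ₁ cos δ + cos φ₁ sin δ cos θ = -0.846215, so φ₂ = -57.8024°.
For the longitude increment, Δλ = atan2( sin θ sin δ cos φ₁, cos δ − sin φ₁ sin φ₂ ) = atan2(-0.046534, 0.272321) = -9.6970°.
Hence λ₂ = 5.1583° + -9.6970° = -4.5387°.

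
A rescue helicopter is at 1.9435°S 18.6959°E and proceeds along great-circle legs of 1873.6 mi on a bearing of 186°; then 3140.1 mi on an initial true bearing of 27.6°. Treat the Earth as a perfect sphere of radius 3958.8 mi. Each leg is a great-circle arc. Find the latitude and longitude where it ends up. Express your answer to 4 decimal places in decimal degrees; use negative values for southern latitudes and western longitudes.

latitude 12.3485°, longitude 35.3291°

Apply the spherical direct solution leg by leg, carrying full precision between legs.
Leg 1: from (-1.9435°, 18.6959°), δ = 1873.6/3958.8 = 0.473275 rad, θ = 186° → φ = -28.8967°, λ = 15.5763°.
Leg 2: from (-28.8967°, 15.5763°), δ = 3140.1/3958.8 = 0.793195 rad, θ = 27.6° → φ = 12.3485°, λ = 35.3291°.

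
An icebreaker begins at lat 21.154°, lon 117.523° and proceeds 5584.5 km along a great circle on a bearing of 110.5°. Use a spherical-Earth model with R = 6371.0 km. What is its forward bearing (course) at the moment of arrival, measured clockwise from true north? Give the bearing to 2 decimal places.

Central angle δ = d/R = 0.876550 rad.
Converting: φ₁ = 0.369207 rad, θ = 1.928589 rad.
sin φ₂ = sin φ₁ cos δ + cos φ₁ sin δ cos θ = (0.360876)(0.639806) + (0.932614)(0.768536)(-0.350207) = -0.020120
φ₂ = asin(-0.020120) = -0.020121 rad = -1.153°.
Then Δλ = atan2(0.671357, 0.647067) = 0.803820 rad, from sin θ sin δ cos φ₁ over cos δ − sin φ₁ sin φ₂.
λ₂ = 117.523° + 46.055° = 163.578°.
The forward bearing on arrival equals the back-azimuth from the destination plus 180°.
Back-azimuth from P₂ (-1.15°, 163.58°) to P₁ (21.15°, 117.52°), with Δλ' = λ₁ − λ₂ = -46.06°: atan2( sin Δλ' cos φ₁ , cos φ₂ sin φ₁ − sin φ₂ cos φ₁ cos Δλ' ) = 299.10°.
Final bearing = (299.10° + 180°) mod 360° = 119.10°.

final bearing 119.10°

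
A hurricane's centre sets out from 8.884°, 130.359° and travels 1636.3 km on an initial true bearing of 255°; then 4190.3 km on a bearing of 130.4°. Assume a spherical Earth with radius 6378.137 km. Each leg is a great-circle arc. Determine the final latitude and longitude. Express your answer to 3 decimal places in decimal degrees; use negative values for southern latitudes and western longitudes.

Apply the spherical direct solution leg by leg, carrying full precision between legs.
Leg 1: from (8.884°, 130.359°), δ = 1636.3/6378.137 = 0.256548 rad, θ = 255° → φ = 4.847°, λ = 116.119°.
Leg 2: from (4.847°, 116.119°), δ = 4190.3/6378.137 = 0.656979 rad, θ = 130.4° → φ = -19.117°, λ = 145.607°.

latitude -19.117°, longitude 145.607°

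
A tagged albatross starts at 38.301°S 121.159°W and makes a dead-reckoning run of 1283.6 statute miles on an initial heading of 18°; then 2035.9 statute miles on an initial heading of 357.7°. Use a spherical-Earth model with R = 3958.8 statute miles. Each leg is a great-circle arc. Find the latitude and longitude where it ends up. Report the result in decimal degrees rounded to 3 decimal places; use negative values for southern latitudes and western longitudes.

Apply the spherical direct solution leg by leg, carrying full precision between legs.
Leg 1: from (-38.301°, -121.159°), δ = 1283.6/3958.8 = 0.324240 rad, θ = 18° → φ = -20.470°, λ = -115.127°.
Leg 2: from (-20.470°, -115.127°), δ = 2035.9/3958.8 = 0.514272 rad, θ = 357.7° → φ = 8.974°, λ = -116.272°.

latitude 8.974°, longitude -116.272°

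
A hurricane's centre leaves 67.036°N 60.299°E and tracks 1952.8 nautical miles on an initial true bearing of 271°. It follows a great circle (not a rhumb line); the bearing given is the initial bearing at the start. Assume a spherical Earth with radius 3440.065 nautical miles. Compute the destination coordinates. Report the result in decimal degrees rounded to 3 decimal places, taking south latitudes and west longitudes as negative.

latitude 51.261°, longitude 1.088°

Central angle δ = d/R = 0.567664 rad.
With φ₁ = 67.036° = 1.169999 rad and θ = 271° = 4.729842 rad:
Applying the spherical law of cosines for sides, sin φ₂ = sin φ₁ cos δ + cos φ₁ sin δ cos θ = 0.780000, so φ₂ = 51.261°.
For the longitude increment, Δλ = atan2( sin θ sin δ cos φ₁, cos δ − sin φ₁ sin φ₂ ) = atan2(-0.209739, 0.124974) = -59.211°.
λ₂ = 60.299° + -59.211° = 1.088°.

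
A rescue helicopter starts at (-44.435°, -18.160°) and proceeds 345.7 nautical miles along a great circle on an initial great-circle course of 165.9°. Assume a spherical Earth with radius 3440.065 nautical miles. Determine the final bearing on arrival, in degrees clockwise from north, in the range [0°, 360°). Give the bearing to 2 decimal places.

Angular distance δ = d/R = 345.7 / 3440.065 = 0.100492 rad.
Converting: φ₁ = -0.775537 rad, θ = 2.895501 rad.
sin φ₂ = sin φ₁ cos δ + cos φ₁ sin δ cos θ = (-0.700100)(0.994955) + (0.714045)(0.100323)(-0.969872) = -0.766045
φ₂ = asin(-0.766045) = -0.872665 rad = -50.000°.
Then Δλ = atan2(0.017451, 0.458647) = 0.038031 rad, from sin θ sin δ cos φ₁ over cos δ − sin φ₁ sin φ₂.
Hence λ₂ = -18.160° + 2.179° = -15.981°.
The forward bearing on arrival equals the back-azimuth from the destination plus 180°.
Back-azimuth from P₂ (-50.00°, -15.98°) to P₁ (-44.44°, -18.16°), with Δλ' = λ₁ − λ₂ = -2.18°: atan2( sin Δλ' cos φ₁ , cos φ₂ sin φ₁ − sin φ₂ cos φ₁ cos Δλ' ) = 344.30°.
Final bearing = (344.30° + 180°) mod 360° = 164.30°.

final bearing 164.30°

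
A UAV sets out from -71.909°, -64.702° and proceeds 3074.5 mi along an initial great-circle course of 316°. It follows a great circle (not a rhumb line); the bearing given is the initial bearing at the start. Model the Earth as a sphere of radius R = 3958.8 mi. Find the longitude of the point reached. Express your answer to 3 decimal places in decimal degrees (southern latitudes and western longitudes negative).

longitude -99.493°

Angular distance δ = d/R = 3074.5 / 3958.8 = 0.776624 rad.
Start latitude φ₁ = -1.255049 rad; initial bearing θ = 5.515240 rad.
Applying the spherical law of cosines for sides, sin φ₂ = sin φ₁ cos δ + cos φ₁ sin δ cos θ = -0.521464, so φ₂ = -31.431°.
Then Δλ = atan2(-0.151186, 0.217598) = -0.607224 rad, from sin θ sin δ cos φ₁ over cos δ − sin φ₁ sin φ₂.
Hence λ₂ = -64.702° + -34.791° = -99.493°.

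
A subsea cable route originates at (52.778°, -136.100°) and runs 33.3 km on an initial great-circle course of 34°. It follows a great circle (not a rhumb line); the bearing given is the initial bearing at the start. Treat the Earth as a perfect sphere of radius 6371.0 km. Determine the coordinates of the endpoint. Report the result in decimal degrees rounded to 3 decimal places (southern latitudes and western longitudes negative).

latitude 53.026°, longitude -135.822°

Central angle δ = d/R = 0.005227 rad.
Start latitude φ₁ = 0.921150 rad; initial bearing θ = 0.593412 rad.
sin φ₂ = sin φ₁ cos δ + cos φ₁ sin δ cos θ = (0.796298)(0.999986) + (0.604905)(0.005227)(0.829038) = 0.798908
φ₂ = asin(0.798908) = 0.925477 rad = 53.026°.
Δλ = atan2( sin θ sin δ cos φ₁ , cos δ − sin φ₁ sin φ₂ ) = atan2(0.001768, 0.363818) = 0.004860 rad = 0.278°.
λ₂ = -136.100° + 0.278° = -135.822°.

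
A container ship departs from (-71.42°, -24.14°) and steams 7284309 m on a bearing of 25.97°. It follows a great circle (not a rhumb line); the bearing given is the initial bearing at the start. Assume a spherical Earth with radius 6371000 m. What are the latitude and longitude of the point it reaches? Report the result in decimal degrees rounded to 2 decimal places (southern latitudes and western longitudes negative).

The arc subtends δ = 7284309/6371000 = 1.143354 rad at the centre.
Start latitude φ₁ = -1.246514 rad; initial bearing θ = 0.453262 rad.
Destination latitude: φ₂ = arcsin( sin φ₁ cos δ + cos φ₁ sin δ cos θ ) = arcsin(-0.132256) = -7.60°.
Then Δλ = atan2(0.126974, 0.289181) = 0.413737 rad, from sin θ sin δ cos φ₁ over cos δ − sin φ₁ sin φ₂.
λ₂ = -24.14° + 23.71° = -0.43°.

latitude -7.60°, longitude -0.43°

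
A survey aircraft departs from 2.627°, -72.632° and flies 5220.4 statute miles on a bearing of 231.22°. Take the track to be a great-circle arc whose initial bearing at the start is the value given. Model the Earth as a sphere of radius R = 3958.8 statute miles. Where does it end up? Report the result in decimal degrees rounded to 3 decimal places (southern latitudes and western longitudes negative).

Angular distance δ = d/R = 5220.4 / 3958.8 = 1.318682 rad.
Start latitude φ₁ = 0.045850 rad; initial bearing θ = 4.035550 rad.
Applying the spherical law of cosines for sides, sin φ₂ = sin φ₁ cos δ + cos φ₁ sin δ cos θ = -0.594461, so φ₂ = -36.474°.
Then Δλ = atan2(-0.754119, 0.276698) = -1.219132 rad, from sin θ sin δ cos φ₁ over cos δ − sin φ₁ sin φ₂.
λ₂ = λ₁ + Δλ = -142.483°.

latitude -36.474°, longitude -142.483°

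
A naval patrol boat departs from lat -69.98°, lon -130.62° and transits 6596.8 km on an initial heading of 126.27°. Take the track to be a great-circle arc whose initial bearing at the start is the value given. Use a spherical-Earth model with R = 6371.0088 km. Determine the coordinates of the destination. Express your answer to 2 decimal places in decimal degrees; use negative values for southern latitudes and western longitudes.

latitude -40.81°, longitude -16.99°

δ = 6596.8/6371.0088 = 1.035440 rad (59.3264°).
Start latitude φ₁ = -1.221381 rad; initial bearing θ = 2.203827 rad.
sin φ₂ = sin φ₁ cos δ + cos φ₁ sin δ cos θ = (-0.939573)(0.510147) + (0.342348)(0.860087)(-0.591591) = -0.653514
φ₂ = asin(-0.653514) = -0.712218 rad = -40.81°.
For the longitude increment, Δλ = atan2( sin θ sin δ cos φ₁, cos δ − sin φ₁ sin φ₂ ) = atan2(0.237396, -0.103877) = 113.63°.
Hence λ₂ = -130.62° + 113.63° = -16.99°.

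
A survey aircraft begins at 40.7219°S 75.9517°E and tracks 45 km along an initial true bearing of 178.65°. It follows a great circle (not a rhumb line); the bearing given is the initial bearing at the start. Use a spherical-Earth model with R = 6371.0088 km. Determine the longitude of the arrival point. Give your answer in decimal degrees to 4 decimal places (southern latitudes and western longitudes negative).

longitude 75.9644°

Angular distance δ = d/R = 45 / 6371.0088 = 0.007063 rad.
Converting: φ₁ = -0.710731 rad, θ = 3.118031 rad.
Applying the spherical law of cosines for sides, sin φ₂ = sin φ₁ cos δ + cos φ₁ sin δ cos θ = -0.657723, so φ₂ = -41.1265°.
Δλ = atan2( sin θ sin δ cos φ₁ , cos δ − sin φ₁ sin φ₂ ) = atan2(0.000126, 0.570884) = 0.000221 rad = 0.0127°.
λ₂ = 75.9517° + 0.0127° = 75.9644°.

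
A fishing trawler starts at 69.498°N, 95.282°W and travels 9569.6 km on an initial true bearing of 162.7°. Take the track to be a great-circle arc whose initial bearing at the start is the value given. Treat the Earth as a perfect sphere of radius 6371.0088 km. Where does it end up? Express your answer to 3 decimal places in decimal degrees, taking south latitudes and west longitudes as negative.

Central angle δ = d/R = 1.502054 rad.
Converting: φ₁ = 1.212969 rad, θ = 2.839651 rad.
sin φ₂ = sin φ₁ cos δ + cos φ₁ sin δ cos θ = (0.936660)(0.068688) + (0.350240)(0.997638)(-0.954761) = -0.269268
φ₂ = asin(-0.269268) = -0.272633 rad = -15.621°.
Δλ = atan2( sin θ sin δ cos φ₁ , cos δ − sin φ₁ sin φ₂ ) = atan2(0.103907, 0.320901) = 0.313143 rad = 17.942°.
λ₂ = -95.282° + 17.942° = -77.340°.

latitude -15.621°, longitude -77.340°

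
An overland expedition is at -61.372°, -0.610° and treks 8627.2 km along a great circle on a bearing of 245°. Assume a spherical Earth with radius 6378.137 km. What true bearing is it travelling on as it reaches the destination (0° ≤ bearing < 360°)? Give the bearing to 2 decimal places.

Angular distance δ = d/R = 8627.2 / 6378.137 = 1.352621 rad.
Start latitude φ₁ = -1.071143 rad; initial bearing θ = 4.276057 rad.
Destination latitude: φ₂ = arcsin( sin φ₁ cos δ + cos φ₁ sin δ cos θ ) = arcsin(-0.387673) = -22.810°.
Then Δλ = atan2(-0.423937, -0.123831) = -1.854987 rad, from sin θ sin δ cos φ₁ over cos δ − sin φ₁ sin φ₂.
λ₂ = -0.610° + -106.283° = -106.893°.
The forward bearing on arrival equals the back-azimuth from the destination plus 180°.
Back-azimuth from P₂ (-22.81°, -106.89°) to P₁ (-61.37°, -0.61°), with Δλ' = λ₁ − λ₂ = 106.28°: atan2( sin Δλ' cos φ₁ , cos φ₂ sin φ₁ − sin φ₂ cos φ₁ cos Δλ' ) = 151.90°.
Final bearing = (151.90° + 180°) mod 360° = 331.90°.

final bearing 331.90°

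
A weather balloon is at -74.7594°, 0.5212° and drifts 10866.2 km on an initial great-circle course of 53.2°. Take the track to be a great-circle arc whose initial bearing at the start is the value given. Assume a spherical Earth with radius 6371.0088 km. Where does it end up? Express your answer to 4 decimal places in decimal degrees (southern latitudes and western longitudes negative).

latitude 16.5995°, longitude 56.4126°

Central angle δ = d/R = 1.705570 rad.
Start latitude φ₁ = -1.304798 rad; initial bearing θ = 0.928515 rad.
Destination latitude: φ₂ = arcsin( sin φ₁ cos δ + cos φ₁ sin δ cos θ ) = arcsin(0.285679) = 16.5995°.
Δλ = atan2( sin θ sin δ cos φ₁ , cos δ − sin φ₁ sin φ₂ ) = atan2(0.208582, 0.141266) = 0.975488 rad = 55.8914°.
λ₂ = 0.5212° + 55.8914° = 56.4126°.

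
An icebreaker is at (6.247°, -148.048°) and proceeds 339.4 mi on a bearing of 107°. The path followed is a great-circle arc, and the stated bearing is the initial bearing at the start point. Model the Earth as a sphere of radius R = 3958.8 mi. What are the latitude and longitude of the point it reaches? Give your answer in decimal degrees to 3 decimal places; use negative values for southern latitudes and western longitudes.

δ = 339.4/3958.8 = 0.085733 rad (4.9121°).
Converting: φ₁ = 0.109031 rad, θ = 1.867502 rad.
Destination latitude: φ₂ = arcsin( sin φ₁ cos δ + cos φ₁ sin δ cos θ ) = arcsin(0.083529) = 4.791°.
For the longitude increment, Δλ = atan2( sin θ sin δ cos φ₁, cos δ − sin φ₁ sin φ₂ ) = atan2(0.081400, 0.987238) = 4.714°.
λ₂ = -148.048° + 4.714° = -143.334°.

latitude 4.791°, longitude -143.334°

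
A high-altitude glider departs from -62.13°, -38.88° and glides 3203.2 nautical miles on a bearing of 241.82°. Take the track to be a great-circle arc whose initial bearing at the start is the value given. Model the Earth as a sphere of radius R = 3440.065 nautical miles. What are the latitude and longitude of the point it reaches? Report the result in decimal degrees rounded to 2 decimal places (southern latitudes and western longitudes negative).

The arc subtends δ = 3203.2/3440.065 = 0.931145 rad at the centre.
With φ₁ = -62.13° = -1.084373 rad and θ = 241.82° = 4.220555 rad:
sin φ₂ = sin φ₁ cos δ + cos φ₁ sin δ cos θ = (-0.884011)(0.596916) + (0.467467)(0.802304)(-0.472243) = -0.704795
φ₂ = asin(-0.704795) = -0.782134 rad = -44.81°.
For the longitude increment, Δλ = atan2( sin θ sin δ cos φ₁, cos δ − sin φ₁ sin φ₂ ) = atan2(-0.330595, -0.026130) = -94.52°.
λ₂ = λ₁ + Δλ = -133.40°.

latitude -44.81°, longitude -133.40°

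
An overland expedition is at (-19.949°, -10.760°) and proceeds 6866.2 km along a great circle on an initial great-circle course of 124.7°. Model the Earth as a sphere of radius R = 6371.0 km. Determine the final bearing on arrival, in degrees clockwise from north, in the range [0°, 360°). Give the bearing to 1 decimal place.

δ = 6866.2/6371 = 1.077727 rad (61.7492°).
Start latitude φ₁ = -0.348176 rad; initial bearing θ = 2.176426 rad.
Applying the spherical law of cosines for sides, sin φ₂ = sin φ₁ cos δ + cos φ₁ sin δ cos θ = -0.632873, so φ₂ = -39.262°.
Then Δλ = atan2(0.680759, 0.257406) = 1.209296 rad, from sin θ sin δ cos φ₁ over cos δ − sin φ₁ sin φ₂.
λ₂ = -10.760° + 69.288° = 58.528°.
The forward bearing on arrival equals the back-azimuth from the destination plus 180°.
Back-azimuth from P₂ (-39.3°, 58.5°) to P₁ (-19.9°, -10.8°), with Δλ' = λ₁ − λ₂ = -69.3°: atan2( sin Δλ' cos φ₁ , cos φ₂ sin φ₁ − sin φ₂ cos φ₁ cos Δλ' ) = 266.5°.
Final bearing = (266.5° + 180°) mod 360° = 86.5°.

final bearing 86.5°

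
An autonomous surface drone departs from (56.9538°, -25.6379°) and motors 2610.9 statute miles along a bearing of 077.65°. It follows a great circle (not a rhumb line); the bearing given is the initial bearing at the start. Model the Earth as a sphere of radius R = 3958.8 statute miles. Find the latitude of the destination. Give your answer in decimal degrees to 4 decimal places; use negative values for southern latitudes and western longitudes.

Central angle δ = d/R = 0.659518 rad.
Start latitude φ₁ = 0.994031 rad; initial bearing θ = 1.355248 rad.
Destination latitude: φ₂ = arcsin( sin φ₁ cos δ + cos φ₁ sin δ cos θ ) = arcsin(0.733909) = 47.2151°.
For the longitude increment, Δλ = atan2( sin θ sin δ cos φ₁, cos δ − sin φ₁ sin φ₂ ) = atan2(0.326402, 0.175102) = 61.7882°.
λ₂ = λ₁ + Δλ = 36.1503°.

latitude 47.2151°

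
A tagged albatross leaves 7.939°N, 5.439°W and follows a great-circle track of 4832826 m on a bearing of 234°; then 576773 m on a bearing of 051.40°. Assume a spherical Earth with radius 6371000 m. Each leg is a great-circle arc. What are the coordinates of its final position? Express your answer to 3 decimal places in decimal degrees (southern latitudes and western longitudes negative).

Apply the spherical direct solution leg by leg, carrying full precision between legs.
Leg 1: from (7.939°, -5.439°), δ = 4832826/6371000 = 0.758566 rad, θ = 234° → φ = -17.470°, λ = -41.130°.
Leg 2: from (-17.470°, -41.130°), δ = 576773/6371000 = 0.090531 rad, θ = 51.4° → φ = -14.192°, λ = -36.951°.

latitude -14.192°, longitude -36.951°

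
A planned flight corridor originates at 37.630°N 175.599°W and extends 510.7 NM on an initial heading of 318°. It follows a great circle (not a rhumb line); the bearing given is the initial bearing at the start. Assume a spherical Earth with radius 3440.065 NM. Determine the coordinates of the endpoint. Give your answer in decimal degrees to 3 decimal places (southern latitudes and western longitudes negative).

latitude 43.701°, longitude 176.532°

Angular distance δ = d/R = 510.7 / 3440.065 = 0.148456 rad.
Converting: φ₁ = 0.656767 rad, θ = 5.550147 rad.
sin φ₂ = sin φ₁ cos δ + cos φ₁ sin δ cos θ = (0.610560)(0.989001) + (0.791970)(0.147912)(0.743145) = 0.690897
φ₂ = asin(0.690897) = 0.762730 rad = 43.701°.
Δλ = atan2( sin θ sin δ cos φ₁ , cos δ − sin φ₁ sin φ₂ ) = atan2(-0.078383, 0.567166) = -0.137331 rad = -7.869°.
λ₂ = -175.599° + -7.869° = -183.468°, normalized to (−180°, 180°] → 176.532°.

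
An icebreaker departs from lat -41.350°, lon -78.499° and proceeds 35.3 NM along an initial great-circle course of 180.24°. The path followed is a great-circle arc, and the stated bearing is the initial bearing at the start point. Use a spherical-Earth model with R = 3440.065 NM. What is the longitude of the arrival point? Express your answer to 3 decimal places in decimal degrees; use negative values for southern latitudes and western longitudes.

The arc subtends δ = 35.3/3440.065 = 0.010261 rad at the centre.
Start latitude φ₁ = -0.721694 rad; initial bearing θ = 3.145781 rad.
sin φ₂ = sin φ₁ cos δ + cos φ₁ sin δ cos θ = (-0.660657)(0.999947) + (0.750688)(0.010261)(-0.999991) = -0.668325
φ₂ = asin(-0.668325) = -0.731955 rad = -41.938°.
For the longitude increment, Δλ = atan2( sin θ sin δ cos φ₁, cos δ − sin φ₁ sin φ₂ ) = atan2(-0.000032, 0.558414) = -0.003°.
λ₂ = -78.499° + -0.003° = -78.502°.

longitude -78.502°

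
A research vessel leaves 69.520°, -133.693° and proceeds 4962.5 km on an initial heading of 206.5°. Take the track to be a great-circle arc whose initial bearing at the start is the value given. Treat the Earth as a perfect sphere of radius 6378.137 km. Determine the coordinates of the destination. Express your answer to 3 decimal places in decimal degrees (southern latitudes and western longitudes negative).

latitude 26.583°, longitude -154.193°

The arc subtends δ = 4962.5/6378.137 = 0.778049 rad at the centre.
Start latitude φ₁ = 1.213353 rad; initial bearing θ = 3.604105 rad.
Applying the spherical law of cosines for sides, sin φ₂ = sin φ₁ cos δ + cos φ₁ sin δ cos θ = 0.447488, so φ₂ = 26.583°.
Then Δλ = atan2(-0.109576, 0.293080) = -0.357787 rad, from sin θ sin δ cos φ₁ over cos δ − sin φ₁ sin φ₂.
λ₂ = -133.693° + -20.500° = -154.193°.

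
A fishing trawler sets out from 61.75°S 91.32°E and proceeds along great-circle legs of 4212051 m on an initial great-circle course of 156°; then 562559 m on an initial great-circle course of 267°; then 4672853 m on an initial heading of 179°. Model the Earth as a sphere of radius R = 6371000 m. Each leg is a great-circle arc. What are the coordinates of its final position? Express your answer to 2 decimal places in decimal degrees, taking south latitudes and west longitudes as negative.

Apply the spherical direct solution leg by leg, carrying full precision between legs.
Leg 1: from (-61.75°, 91.32°), δ = 4212051/6371000 = 0.661129 rad, θ = 156° → φ = -73.90°, λ = -152.92°.
Leg 2: from (-73.90°, -152.92°), δ = 562559/6371000 = 0.088300 rad, θ = 267° → φ = -73.40°, λ = -170.87°.
Leg 3: from (-73.40°, -170.87°), δ = 4672853/6371000 = 0.733457 rad, θ = 179° → φ = -64.57°, λ = 7.57°.

latitude -64.57°, longitude 7.57°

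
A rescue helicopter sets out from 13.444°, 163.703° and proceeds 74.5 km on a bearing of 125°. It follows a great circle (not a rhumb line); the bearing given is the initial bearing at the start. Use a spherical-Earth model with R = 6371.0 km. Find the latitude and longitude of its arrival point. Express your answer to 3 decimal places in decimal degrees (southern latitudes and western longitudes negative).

Central angle δ = d/R = 0.011694 rad.
Start latitude φ₁ = 0.234642 rad; initial bearing θ = 2.181662 rad.
Destination latitude: φ₂ = arcsin( sin φ₁ cos δ + cos φ₁ sin δ cos θ ) = arcsin(0.225956) = 13.059°.
Then Δλ = atan2(0.009316, 0.947398) = 0.009833 rad, from sin θ sin δ cos φ₁ over cos δ − sin φ₁ sin φ₂.
λ₂ = λ₁ + Δλ = 164.266°.

latitude 13.059°, longitude 164.266°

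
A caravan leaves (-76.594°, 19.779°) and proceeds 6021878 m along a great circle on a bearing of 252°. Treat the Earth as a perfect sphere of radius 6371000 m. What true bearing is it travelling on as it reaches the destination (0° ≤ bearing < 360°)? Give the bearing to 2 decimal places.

δ = 6021878/6371000 = 0.945201 rad (54.1560°).
Converting: φ₁ = -1.336817 rad, θ = 4.398230 rad.
Destination latitude: φ₂ = arcsin( sin φ₁ cos δ + cos φ₁ sin δ cos θ ) = arcsin(-0.627700) = -38.881°.
Δλ = atan2( sin θ sin δ cos φ₁ , cos δ − sin φ₁ sin φ₂ ) = atan2(-0.178742, -0.025017) = -1.709854 rad = -97.967°.
λ₂ = 19.779° + -97.967° = -78.188°.
The forward bearing on arrival equals the back-azimuth from the destination plus 180°.
Back-azimuth from P₂ (-38.88°, -78.19°) to P₁ (-76.59°, 19.78°), with Δλ' = λ₁ − λ₂ = 97.97°: atan2( sin Δλ' cos φ₁ , cos φ₂ sin φ₁ − sin φ₂ cos φ₁ cos Δλ' ) = 163.55°.
Final bearing = (163.55° + 180°) mod 360° = 343.55°.

final bearing 343.55°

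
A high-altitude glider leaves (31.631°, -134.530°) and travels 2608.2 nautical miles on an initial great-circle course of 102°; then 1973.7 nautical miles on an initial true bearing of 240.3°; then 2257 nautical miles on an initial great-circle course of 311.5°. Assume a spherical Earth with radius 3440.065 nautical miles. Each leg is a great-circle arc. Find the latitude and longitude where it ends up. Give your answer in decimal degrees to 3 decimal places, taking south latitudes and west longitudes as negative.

Apply the spherical direct solution leg by leg, carrying full precision between legs.
Leg 1: from (31.631°, -134.530°), δ = 2608.2/3440.065 = 0.758183 rad, θ = 102° → φ = 15.015°, λ = -90.395°.
Leg 2: from (15.015°, -90.395°), δ = 1973.7/3440.065 = 0.573739 rad, θ = 240.3° → φ = -2.416°, λ = -118.552°.
Leg 3: from (-2.416°, -118.552°), δ = 2257/3440.065 = 0.656092 rad, θ = 311.5° → φ = 21.744°, λ = -148.016°.

latitude 21.744°, longitude -148.016°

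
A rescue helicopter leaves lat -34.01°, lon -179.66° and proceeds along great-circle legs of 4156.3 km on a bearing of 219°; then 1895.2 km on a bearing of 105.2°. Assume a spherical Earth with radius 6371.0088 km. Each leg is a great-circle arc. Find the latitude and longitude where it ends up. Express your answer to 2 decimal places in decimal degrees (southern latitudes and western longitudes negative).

Apply the spherical direct solution leg by leg, carrying full precision between legs.
Leg 1: from (-34.01°, -179.66°), δ = 4156.3/6371.0088 = 0.652377 rad, θ = 219° → φ = -56.67°, λ = 136.28°.
Leg 2: from (-56.67°, 136.28°), δ = 1895.2/6371.0088 = 0.297473 rad, θ = 105.2° → φ = -57.25°, λ = 167.81°.

latitude -57.25°, longitude 167.81°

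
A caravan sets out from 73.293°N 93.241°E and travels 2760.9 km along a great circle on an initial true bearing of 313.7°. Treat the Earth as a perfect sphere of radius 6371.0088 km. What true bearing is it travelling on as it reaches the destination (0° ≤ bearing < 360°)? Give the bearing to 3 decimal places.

final bearing 223.121°

Central angle δ = d/R = 0.433354 rad.
With φ₁ = 73.293° = 1.279204 rad and θ = 313.7° = 5.475098 rad:
Applying the spherical law of cosines for sides, sin φ₂ = sin φ₁ cos δ + cos φ₁ sin δ cos θ = 0.952653, so φ₂ = 72.298°.
For the longitude increment, Δλ = atan2( sin θ sin δ cos φ₁, cos δ − sin φ₁ sin φ₂ ) = atan2(-0.087274, -0.004876) = -93.198°.
λ₂ = λ₁ + Δλ = 0.043°.
The forward bearing on arrival equals the back-azimuth from the destination plus 180°.
Back-azimuth from P₂ (72.298°, 0.043°) to P₁ (73.293°, 93.241°), with Δλ' = λ₁ − λ₂ = 93.198°: atan2( sin Δλ' cos φ₁ , cos φ₂ sin φ₁ − sin φ₂ cos φ₁ cos Δλ' ) = 43.121°.
Final bearing = (43.121° + 180°) mod 360° = 223.121°.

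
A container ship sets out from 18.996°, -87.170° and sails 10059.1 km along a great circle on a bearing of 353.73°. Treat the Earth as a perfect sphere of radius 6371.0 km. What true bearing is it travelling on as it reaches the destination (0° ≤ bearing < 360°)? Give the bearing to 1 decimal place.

Angular distance δ = d/R = 10059.1 / 6371 = 1.578889 rad.
Converting: φ₁ = 0.331543 rad, θ = 6.173753 rad.
Applying the spherical law of cosines for sides, sin φ₂ = sin φ₁ cos δ + cos φ₁ sin δ cos θ = 0.937220, so φ₂ = 69.590°.
For the longitude increment, Δλ = atan2( sin θ sin δ cos φ₁, cos δ − sin φ₁ sin φ₂ ) = atan2(-0.103263, -0.313160) = -161.750°.
λ₂ = -87.170° + -161.750° = -248.920°, normalized to (−180°, 180°] → 111.080°.
The forward bearing on arrival equals the back-azimuth from the destination plus 180°.
Back-azimuth from P₂ (69.6°, 111.1°) to P₁ (19.0°, -87.2°), with Δλ' = λ₁ − λ₂ = -198.2°: atan2( sin Δλ' cos φ₁ , cos φ₂ sin φ₁ − sin φ₂ cos φ₁ cos Δλ' ) = 17.2°.
Final bearing = (17.2° + 180°) mod 360° = 197.2°.

final bearing 197.2°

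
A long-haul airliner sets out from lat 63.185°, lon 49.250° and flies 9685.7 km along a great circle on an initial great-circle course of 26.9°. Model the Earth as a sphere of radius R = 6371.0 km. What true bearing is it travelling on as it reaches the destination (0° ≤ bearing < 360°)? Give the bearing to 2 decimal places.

δ = 9685.7/6371 = 1.520279 rad (87.1056°).
With φ₁ = 63.185° = 1.102786 rad and θ = 26.9° = 0.469494 rad:
Applying the spherical law of cosines for sides, sin φ₂ = sin φ₁ cos δ + cos φ₁ sin δ cos θ = 0.446852, so φ₂ = 26.542°.
Δλ = atan2( sin θ sin δ cos φ₁ , cos δ − sin φ₁ sin φ₂ ) = atan2(0.203838, -0.348306) = 2.612106 rad = 149.663°.
λ₂ = 49.250° + 149.663° = 198.913°, normalized to (−180°, 180°] → -161.087°.
The forward bearing on arrival equals the back-azimuth from the destination plus 180°.
Back-azimuth from P₂ (26.54°, -161.09°) to P₁ (63.19°, 49.25°), with Δλ' = λ₁ − λ₂ = 210.34°: atan2( sin Δλ' cos φ₁ , cos φ₂ sin φ₁ − sin φ₂ cos φ₁ cos Δλ' ) = 346.81°.
Final bearing = (346.81° + 180°) mod 360° = 166.81°.

final bearing 166.81°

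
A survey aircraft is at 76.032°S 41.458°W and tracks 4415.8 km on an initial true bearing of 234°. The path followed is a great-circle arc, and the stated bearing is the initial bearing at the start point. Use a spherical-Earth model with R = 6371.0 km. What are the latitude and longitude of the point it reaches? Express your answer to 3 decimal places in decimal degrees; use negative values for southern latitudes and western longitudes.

Central angle δ = d/R = 0.693109 rad.
Start latitude φ₁ = -1.327009 rad; initial bearing θ = 4.084070 rad.
sin φ₂ = sin φ₁ cos δ + cos φ₁ sin δ cos θ = (-0.970431)(0.769263) + (0.241380)(0.638932)(-0.587785) = -0.837168
φ₂ = asin(-0.837168) = -0.992084 rad = -56.842°.
For the longitude increment, Δλ = atan2( sin θ sin δ cos φ₁, cos δ − sin φ₁ sin φ₂ ) = atan2(-0.124771, -0.043150) = -109.077°.
λ₂ = λ₁ + Δλ = -150.535°.

latitude -56.842°, longitude -150.535°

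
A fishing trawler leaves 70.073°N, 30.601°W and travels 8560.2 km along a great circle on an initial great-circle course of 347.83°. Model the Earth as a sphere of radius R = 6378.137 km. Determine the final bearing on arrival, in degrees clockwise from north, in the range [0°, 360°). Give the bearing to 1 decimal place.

Angular distance δ = d/R = 8560.2 / 6378.137 = 1.342116 rad.
With φ₁ = 70.073° = 1.223005 rad and θ = 347.83° = 6.070779 rad:
Applying the spherical law of cosines for sides, sin φ₂ = sin φ₁ cos δ + cos φ₁ sin δ cos θ = 0.537609, so φ₂ = 32.521°.
Δλ = atan2( sin θ sin δ cos φ₁ , cos δ − sin φ₁ sin φ₂ ) = atan2(-0.069979, -0.278729) = -2.895611 rad = -165.906°.
λ₂ = -30.601° + -165.906° = -196.507°, normalized to (−180°, 180°] → 163.493°.
The forward bearing on arrival equals the back-azimuth from the destination plus 180°.
Back-azimuth from P₂ (32.5°, 163.5°) to P₁ (70.1°, -30.6°), with Δλ' = λ₁ − λ₂ = -194.1°: atan2( sin Δλ' cos φ₁ , cos φ₂ sin φ₁ − sin φ₂ cos φ₁ cos Δλ' ) = 4.9°.
Final bearing = (4.9° + 180°) mod 360° = 184.9°.

final bearing 184.9°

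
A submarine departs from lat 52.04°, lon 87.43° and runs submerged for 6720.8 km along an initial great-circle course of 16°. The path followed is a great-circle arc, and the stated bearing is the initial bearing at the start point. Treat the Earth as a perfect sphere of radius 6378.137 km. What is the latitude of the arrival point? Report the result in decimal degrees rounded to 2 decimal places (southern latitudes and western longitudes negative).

Central angle δ = d/R = 1.053725 rad.
Converting: φ₁ = 0.908269 rad, θ = 0.279253 rad.
Destination latitude: φ₂ = arcsin( sin φ₁ cos δ + cos φ₁ sin δ cos θ ) = arcsin(0.903740) = 64.65°.
Δλ = atan2( sin θ sin δ cos φ₁ , cos δ − sin φ₁ sin φ₂ ) = atan2(0.147383, -0.218208) = 2.547553 rad = 145.96°.
λ₂ = 87.43° + 145.96° = 233.39°, normalized to (−180°, 180°] → -126.61°.

latitude 64.65°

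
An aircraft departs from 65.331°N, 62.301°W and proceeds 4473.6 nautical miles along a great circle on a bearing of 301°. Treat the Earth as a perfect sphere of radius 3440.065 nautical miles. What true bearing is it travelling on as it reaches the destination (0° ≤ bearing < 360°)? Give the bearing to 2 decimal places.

The arc subtends δ = 4473.6/3440.065 = 1.300441 rad at the centre.
Converting: φ₁ = 1.140241 rad, θ = 5.253441 rad.
Applying the spherical law of cosines for sides, sin φ₂ = sin φ₁ cos δ + cos φ₁ sin δ cos θ = 0.449855, so φ₂ = 26.734°.
Δλ = atan2( sin θ sin δ cos φ₁ , cos δ − sin φ₁ sin φ₂ ) = atan2(-0.344765, -0.141725) = -1.960814 rad = -112.346°.
Hence λ₂ = -62.301° + -112.346° = -174.647°.
The forward bearing on arrival equals the back-azimuth from the destination plus 180°.
Back-azimuth from P₂ (26.73°, -174.65°) to P₁ (65.33°, -62.30°), with Δλ' = λ₁ − λ₂ = 112.35°: atan2( sin Δλ' cos φ₁ , cos φ₂ sin φ₁ − sin φ₂ cos φ₁ cos Δλ' ) = 23.61°.
Final bearing = (23.61° + 180°) mod 360° = 203.61°.

final bearing 203.61°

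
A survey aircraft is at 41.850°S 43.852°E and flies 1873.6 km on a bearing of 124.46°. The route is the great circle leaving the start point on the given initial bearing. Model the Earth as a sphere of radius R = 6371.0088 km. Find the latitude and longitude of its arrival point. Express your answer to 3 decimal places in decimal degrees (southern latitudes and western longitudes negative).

latitude -49.527°, longitude 65.457°

The arc subtends δ = 1873.6/6371.0088 = 0.294082 rad at the centre.
Converting: φ₁ = -0.730420 rad, θ = 2.172237 rad.
sin φ₂ = sin φ₁ cos δ + cos φ₁ sin δ cos θ = (-0.667183)(0.957069) + (0.744894)(0.289862)(-0.565831) = -0.760712
φ₂ = asin(-0.760712) = -0.864409 rad = -49.527°.
For the longitude increment, Δλ = atan2( sin θ sin δ cos φ₁, cos δ − sin φ₁ sin φ₂ ) = atan2(0.178027, 0.449535) = 21.605°.
λ₂ = λ₁ + Δλ = 65.457°.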